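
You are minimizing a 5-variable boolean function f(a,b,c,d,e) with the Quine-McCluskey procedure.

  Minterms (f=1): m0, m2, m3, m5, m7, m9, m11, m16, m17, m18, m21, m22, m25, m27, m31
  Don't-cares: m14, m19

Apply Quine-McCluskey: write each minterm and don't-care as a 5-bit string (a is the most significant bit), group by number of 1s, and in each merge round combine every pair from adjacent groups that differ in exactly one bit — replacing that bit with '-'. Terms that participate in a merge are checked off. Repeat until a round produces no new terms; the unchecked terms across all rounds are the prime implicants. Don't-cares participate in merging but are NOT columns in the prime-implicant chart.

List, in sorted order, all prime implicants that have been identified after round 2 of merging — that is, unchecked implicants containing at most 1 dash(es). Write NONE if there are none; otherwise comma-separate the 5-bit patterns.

-0101, 00-11, 001-1, 01110, 10-01, 10-10, 11-11

[col 0] 00000*, 00010*, 00011*, 00101*, 00111*, 01001*, 01011*, 01110, 10000*, 10001*, 10010*, 10011*, 10101*, 10110*, 11001*, 11011*, 11111*
[col 1] -0000*, -0010*, -0011*, -0101, -1001*, -1011*, 0-011*, 00-11, 000-0*, 0001-*, 001-1, 010-1*, 1-001*, 1-011*, 10-01, 10-10, 100-0*, 100-1*, 1000-*, 1001-*, 11-11, 110-1*
[col 2] --011, -00-0, -001-, -10-1, 1-0-1, 100--
Prime implicants: --011, -00-0, -001-, -0101, -10-1, 00-11, 001-1, 01110, 1-0-1, 10-01, 10-10, 100--, 11-11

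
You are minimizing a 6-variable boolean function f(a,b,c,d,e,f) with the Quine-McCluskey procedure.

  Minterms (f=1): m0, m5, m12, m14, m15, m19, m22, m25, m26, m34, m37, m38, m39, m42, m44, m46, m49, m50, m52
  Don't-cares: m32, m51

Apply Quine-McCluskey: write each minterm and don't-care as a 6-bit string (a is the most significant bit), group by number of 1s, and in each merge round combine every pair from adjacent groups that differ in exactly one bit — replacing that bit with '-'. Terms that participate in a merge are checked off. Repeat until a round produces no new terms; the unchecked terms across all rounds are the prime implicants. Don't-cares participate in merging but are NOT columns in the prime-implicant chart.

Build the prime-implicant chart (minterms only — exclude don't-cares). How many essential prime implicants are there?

[col 0] 000000*, 000101*, 001100*, 001110*, 001111*, 010011*, 010110, 011001, 011010, 100000*, 100010*, 100101*, 100110*, 100111*, 101010*, 101100*, 101110*, 110001*, 110010*, 110011*, 110100
[col 1] -00000, -00101, -01100*, -01110*, -10011, 0011-0*, 00111-, 1-0010, 10-010*, 10-110*, 100-10*, 1000-0, 1001-1, 10011-, 101-10*, 1011-0*, 1100-1, 11001-
[col 2] -011-0, 10--10
Prime implicants: -00000, -00101, -011-0, -10011, 00111-, 010110, 011001, 011010, 1-0010, 10--10, 1000-0, 1001-1, 10011-, 1100-1, 11001-, 110100
PI chart (minterm → PIs covering it):
  0 | -00000  (sole → essential)
  5 | -00101  (sole → essential)
  12 | -011-0  (sole → essential)
  14 | -011-0,00111-
  15 | 00111-  (sole → essential)
  19 | -10011  (sole → essential)
  22 | 010110  (sole → essential)
  25 | 011001  (sole → essential)
  26 | 011010  (sole → essential)
  34 | 1-0010,10--10,1000-0
  37 | -00101,1001-1
  38 | 10--10,10011-
  39 | 1001-1,10011-
  42 | 10--10  (sole → essential)
  44 | -011-0  (sole → essential)
  46 | -011-0,10--10
  49 | 1100-1  (sole → essential)
  50 | 1-0010,11001-
  52 | 110100  (sole → essential)
Essential prime implicants: -00000, -00101, -011-0, -10011, 00111-, 010110, 011001, 011010, 10--10, 1100-1, 110100

11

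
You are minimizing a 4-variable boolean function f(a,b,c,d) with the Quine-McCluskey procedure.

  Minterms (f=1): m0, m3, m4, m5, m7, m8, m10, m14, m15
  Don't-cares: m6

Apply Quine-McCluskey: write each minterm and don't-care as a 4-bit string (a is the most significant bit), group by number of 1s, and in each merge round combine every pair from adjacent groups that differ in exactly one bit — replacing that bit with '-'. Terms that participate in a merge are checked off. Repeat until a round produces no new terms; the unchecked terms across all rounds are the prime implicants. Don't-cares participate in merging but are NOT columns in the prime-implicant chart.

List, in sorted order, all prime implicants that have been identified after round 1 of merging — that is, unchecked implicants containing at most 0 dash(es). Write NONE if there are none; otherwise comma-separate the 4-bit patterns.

NONE

Round 0: 0000✓ 0011✓ 0100✓ 0101✓ 0110✓ 0111✓ 1000✓ 1010✓ 1110✓ 1111✓
Round 1: -000 -110✓ -111✓ 0-00 0-11 01-0✓ 01-1✓ 010-✓ 011-✓ 1-10 10-0 111-✓
Round 2: -11- 01--
PIs = {-000, -11-, 0-00, 0-11, 01--, 1-10, 10-0}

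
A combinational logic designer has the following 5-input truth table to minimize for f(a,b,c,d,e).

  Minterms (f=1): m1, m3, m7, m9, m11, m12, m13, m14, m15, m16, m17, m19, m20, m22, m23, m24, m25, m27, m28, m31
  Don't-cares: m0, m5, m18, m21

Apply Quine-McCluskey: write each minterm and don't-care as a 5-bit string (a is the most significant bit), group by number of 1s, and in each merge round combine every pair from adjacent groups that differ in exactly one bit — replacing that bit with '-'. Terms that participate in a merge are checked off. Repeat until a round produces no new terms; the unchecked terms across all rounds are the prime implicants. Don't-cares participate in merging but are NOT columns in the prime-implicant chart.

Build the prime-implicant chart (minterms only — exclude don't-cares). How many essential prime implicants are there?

3

Round 0: 00000✓ 00001✓ 00011✓ 00101✓ 00111✓ 01001✓ 01011✓ 01100✓ 01101✓ 01110✓ 01111✓ 10000✓ 10001✓ 10010✓ 10011✓ 10100✓ 10101✓ 10110✓ 10111✓ 11000✓ 11001✓ 11011✓ 11100✓ 11111✓
Round 1: -0000✓ -0001✓ -0011✓ -0101✓ -0111✓ -1001✓ -1011✓ -1100 -1111✓ 0-001✓ 0-011✓ 0-101✓ 0-111✓ 00-01✓ 00-11✓ 000-1✓ 0000-✓ 001-1✓ 01-01✓ 01-11✓ 010-1✓ 011-0✓ 011-1✓ 0110-✓ 0111-✓ 1-000✓ 1-001✓ 1-011✓ 1-100✓ 1-111✓ 10-00✓ 10-01✓ 10-10✓ 10-11✓ 100-0✓ 100-1✓ 1000-✓ 1001-✓ 101-0✓ 101-1✓ 1010-✓ 1011-✓ 11-00✓ 11-11✓ 110-1✓ 1100-✓
Round 2: --001✓ --011✓ --111✓ -0-01✓ -0-11✓ -00-1✓ -000- -01-1✓ -1-11✓ -10-1✓ 0--01✓ 0--11✓ 0-0-1✓ 0-1-1✓ 00--1✓ 01--1✓ 011-- 1--00 1--11✓ 1-0-1✓ 1-00- 10--0✓ 10--1✓ 10-0-✓ 10-1-✓ 100--✓ 101--✓
Round 3: ---11 --0-1 -0--1 0---1 10---
PIs = {---11, --0-1, -0--1, -000-, -1100, 0---1, 011--, 1--00, 1-00-, 10---}
Coverage chart:
  m1: --0-1,-0--1,-000-,0---1
  m3: ---11,--0-1,-0--1,0---1
  m7: ---11,-0--1,0---1
  m9: --0-1,0---1
  m11: ---11,--0-1,0---1
  m12: -1100,011--
  m13: 0---1,011--
  m14: 011-- ←essential
  m15: ---11,0---1,011--
  m16: -000-,1--00,1-00-,10---
  m17: --0-1,-0--1,-000-,1-00-,10---
  m19: ---11,--0-1,-0--1,10---
  m20: 1--00,10---
  m22: 10--- ←essential
  m23: ---11,-0--1,10---
  m24: 1--00,1-00-
  m25: --0-1,1-00-
  m27: ---11,--0-1
  m28: -1100,1--00
  m31: ---11 ←essential
Essential: ---11, 011--, 10---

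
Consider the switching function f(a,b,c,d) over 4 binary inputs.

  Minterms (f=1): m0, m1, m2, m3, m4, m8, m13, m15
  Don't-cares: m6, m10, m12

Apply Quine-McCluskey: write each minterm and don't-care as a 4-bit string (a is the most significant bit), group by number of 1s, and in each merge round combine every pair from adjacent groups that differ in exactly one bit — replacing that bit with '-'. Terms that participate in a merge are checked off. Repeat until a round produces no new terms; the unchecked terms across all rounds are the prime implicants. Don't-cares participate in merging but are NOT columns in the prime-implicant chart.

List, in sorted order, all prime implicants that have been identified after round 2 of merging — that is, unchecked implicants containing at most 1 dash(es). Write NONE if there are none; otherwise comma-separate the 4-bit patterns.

11-1, 110-

[col 0] 0000*, 0001*, 0010*, 0011*, 0100*, 0110*, 1000*, 1010*, 1100*, 1101*, 1111*
[col 1] -000*, -010*, -100*, 0-00*, 0-10*, 00-0*, 00-1*, 000-*, 001-*, 01-0*, 1-00*, 10-0*, 11-1, 110-
[col 2] --00, -0-0, 0--0, 00--
Prime implicants: --00, -0-0, 0--0, 00--, 11-1, 110-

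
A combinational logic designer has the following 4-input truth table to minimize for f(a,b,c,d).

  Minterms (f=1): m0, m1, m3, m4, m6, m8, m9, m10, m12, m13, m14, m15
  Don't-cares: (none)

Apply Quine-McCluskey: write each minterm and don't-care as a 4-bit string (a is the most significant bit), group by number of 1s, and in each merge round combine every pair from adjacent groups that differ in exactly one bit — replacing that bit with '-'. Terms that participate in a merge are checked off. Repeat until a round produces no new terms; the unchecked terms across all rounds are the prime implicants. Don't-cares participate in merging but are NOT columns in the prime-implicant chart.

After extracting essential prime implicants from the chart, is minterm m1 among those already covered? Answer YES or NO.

YES

size-2^0 implicants → 0000(✓)  0001(✓)  0011(✓)  0100(✓)  0110(✓)  1000(✓)  1001(✓)  1010(✓)  1100(✓)  1101(✓)  1110(✓)  1111(✓)
size-2^1 implicants → -000(✓)  -001(✓)  -100(✓)  -110(✓)  0-00(✓)  00-1  000-(✓)  01-0(✓)  1-00(✓)  1-01(✓)  1-10(✓)  10-0(✓)  100-(✓)  11-0(✓)  11-1(✓)  110-(✓)  111-(✓)
size-2^2 implicants → --00  -00-  -1-0  1--0  1-0-  11--
Unchecked terms (primes): --00, -00-, -1-0, 00-1, 1--0, 1-0-, 11--
Minterm coverage:
  m0 ⊆ --00,-00-
  m1 ⊆ -00-,00-1
  m3 ⊆ 00-1 [E]
  m4 ⊆ --00,-1-0
  m6 ⊆ -1-0 [E]
  m8 ⊆ --00,-00-,1--0,1-0-
  m9 ⊆ -00-,1-0-
  m10 ⊆ 1--0 [E]
  m12 ⊆ --00,-1-0,1--0,1-0-,11--
  m13 ⊆ 1-0-,11--
  m14 ⊆ -1-0,1--0,11--
  m15 ⊆ 11-- [E]
E = {-1-0, 00-1, 1--0, 11--}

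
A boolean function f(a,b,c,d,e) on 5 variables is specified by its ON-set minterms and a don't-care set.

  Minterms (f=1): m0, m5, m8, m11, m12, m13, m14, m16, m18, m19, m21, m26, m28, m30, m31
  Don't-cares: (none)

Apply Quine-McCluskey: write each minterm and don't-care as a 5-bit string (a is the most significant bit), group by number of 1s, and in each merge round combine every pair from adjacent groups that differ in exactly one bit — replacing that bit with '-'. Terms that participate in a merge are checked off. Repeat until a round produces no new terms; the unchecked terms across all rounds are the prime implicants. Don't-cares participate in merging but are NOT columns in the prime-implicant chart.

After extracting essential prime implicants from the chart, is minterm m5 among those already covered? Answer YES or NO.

[col 0] 00000*, 00101*, 01000*, 01011, 01100*, 01101*, 01110*, 10000*, 10010*, 10011*, 10101*, 11010*, 11100*, 11110*, 11111*
[col 1] -0000, -0101, -1100*, -1110*, 0-000, 0-101, 01-00, 011-0*, 0110-, 1-010, 100-0, 1001-, 11-10, 111-0*, 1111-
[col 2] -11-0
Prime implicants: -0000, -0101, -11-0, 0-000, 0-101, 01-00, 01011, 0110-, 1-010, 100-0, 1001-, 11-10, 1111-
PI chart (minterm → PIs covering it):
  0 | -0000,0-000
  5 | -0101,0-101
  8 | 0-000,01-00
  11 | 01011  (sole → essential)
  12 | -11-0,01-00,0110-
  13 | 0-101,0110-
  14 | -11-0  (sole → essential)
  16 | -0000,100-0
  18 | 1-010,100-0,1001-
  19 | 1001-  (sole → essential)
  21 | -0101  (sole → essential)
  26 | 1-010,11-10
  28 | -11-0  (sole → essential)
  30 | -11-0,11-10,1111-
  31 | 1111-  (sole → essential)
Essential prime implicants: -0101, -11-0, 01011, 1001-, 1111-

YES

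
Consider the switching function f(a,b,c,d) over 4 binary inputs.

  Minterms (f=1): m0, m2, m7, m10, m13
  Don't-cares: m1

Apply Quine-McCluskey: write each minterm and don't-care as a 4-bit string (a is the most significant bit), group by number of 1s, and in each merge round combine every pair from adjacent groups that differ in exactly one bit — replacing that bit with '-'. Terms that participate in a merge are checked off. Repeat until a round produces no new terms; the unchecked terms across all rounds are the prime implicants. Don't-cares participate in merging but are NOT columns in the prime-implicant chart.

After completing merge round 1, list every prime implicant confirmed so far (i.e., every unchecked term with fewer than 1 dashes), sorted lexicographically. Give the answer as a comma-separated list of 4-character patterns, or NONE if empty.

0111, 1101

[col 0] 0000*, 0001*, 0010*, 0111, 1010*, 1101
[col 1] -010, 00-0, 000-
Prime implicants: -010, 00-0, 000-, 0111, 1101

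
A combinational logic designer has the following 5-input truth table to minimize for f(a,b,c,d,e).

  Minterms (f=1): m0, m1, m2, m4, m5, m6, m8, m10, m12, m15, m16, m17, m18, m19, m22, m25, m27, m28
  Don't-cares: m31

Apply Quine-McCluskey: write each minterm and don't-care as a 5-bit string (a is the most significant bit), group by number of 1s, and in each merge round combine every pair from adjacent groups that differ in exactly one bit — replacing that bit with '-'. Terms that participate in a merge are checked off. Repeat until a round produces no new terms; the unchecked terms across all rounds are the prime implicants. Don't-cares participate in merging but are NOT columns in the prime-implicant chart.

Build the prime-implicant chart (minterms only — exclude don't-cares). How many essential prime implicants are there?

6

[col 0] 00000*, 00001*, 00010*, 00100*, 00101*, 00110*, 01000*, 01010*, 01100*, 01111*, 10000*, 10001*, 10010*, 10011*, 10110*, 11001*, 11011*, 11100*, 11111*
[col 1] -0000*, -0001*, -0010*, -0110*, -1100, -1111, 0-000*, 0-010*, 0-100*, 00-00*, 00-01*, 00-10*, 000-0*, 0000-*, 001-0*, 0010-*, 01-00*, 010-0*, 1-001*, 1-011*, 10-10*, 100-0*, 100-1*, 1000-*, 1001-*, 11-11, 110-1*
[col 2] -0-10, -00-0, -000-, 0--00, 0-0-0, 00--0, 00-0-, 1-0-1, 100--
Prime implicants: -0-10, -00-0, -000-, -1100, -1111, 0--00, 0-0-0, 00--0, 00-0-, 1-0-1, 100--, 11-11
PI chart (minterm → PIs covering it):
  0 | -00-0,-000-,0--00,0-0-0,00--0,00-0-
  1 | -000-,00-0-
  2 | -0-10,-00-0,0-0-0,00--0
  4 | 0--00,00--0,00-0-
  5 | 00-0-  (sole → essential)
  6 | -0-10,00--0
  8 | 0--00,0-0-0
  10 | 0-0-0  (sole → essential)
  12 | -1100,0--00
  15 | -1111  (sole → essential)
  16 | -00-0,-000-,100--
  17 | -000-,1-0-1,100--
  18 | -0-10,-00-0,100--
  19 | 1-0-1,100--
  22 | -0-10  (sole → essential)
  25 | 1-0-1  (sole → essential)
  27 | 1-0-1,11-11
  28 | -1100  (sole → essential)
Essential prime implicants: -0-10, -1100, -1111, 0-0-0, 00-0-, 1-0-1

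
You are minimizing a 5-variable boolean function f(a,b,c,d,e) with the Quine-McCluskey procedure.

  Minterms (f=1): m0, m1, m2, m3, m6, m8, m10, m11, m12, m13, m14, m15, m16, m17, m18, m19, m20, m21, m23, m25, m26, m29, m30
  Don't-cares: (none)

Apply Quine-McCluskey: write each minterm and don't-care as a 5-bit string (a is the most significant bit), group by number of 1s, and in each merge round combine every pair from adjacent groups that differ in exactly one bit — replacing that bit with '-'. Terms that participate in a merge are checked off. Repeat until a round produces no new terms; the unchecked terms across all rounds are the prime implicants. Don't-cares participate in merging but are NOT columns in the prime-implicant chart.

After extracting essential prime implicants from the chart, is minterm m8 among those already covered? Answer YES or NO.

Round 0: 00000✓ 00001✓ 00010✓ 00011✓ 00110✓ 01000✓ 01010✓ 01011✓ 01100✓ 01101✓ 01110✓ 01111✓ 10000✓ 10001✓ 10010✓ 10011✓ 10100✓ 10101✓ 10111✓ 11001✓ 11010✓ 11101✓ 11110✓
Round 1: -0000✓ -0001✓ -0010✓ -0011✓ -1010✓ -1101 -1110✓ 0-000✓ 0-010✓ 0-011✓ 0-110✓ 00-10✓ 000-0✓ 000-1✓ 0000-✓ 0001-✓ 01-00✓ 01-10✓ 01-11✓ 010-0✓ 0101-✓ 011-0✓ 011-1✓ 0110-✓ 0111-✓ 1-001✓ 1-010✓ 1-101✓ 10-00✓ 10-01✓ 10-11✓ 100-0✓ 100-1✓ 1000-✓ 1001-✓ 101-1✓ 1010-✓ 11-01✓ 11-10✓
Round 2: --010 -00-0✓ -00-1✓ -000-✓ -001-✓ -1-10 0--10 0-0-0 0-01- 000--✓ 01--0 01-1- 011-- 1--01 10--1 10-0- 100--✓
Round 3: -00--
PIs = {--010, -00--, -1-10, -1101, 0--10, 0-0-0, 0-01-, 01--0, 01-1-, 011--, 1--01, 10--1, 10-0-}
Coverage chart:
  m0: -00--,0-0-0
  m1: -00-- ←essential
  m2: --010,-00--,0--10,0-0-0,0-01-
  m3: -00--,0-01-
  m6: 0--10 ←essential
  m8: 0-0-0,01--0
  m10: --010,-1-10,0--10,0-0-0,0-01-,01--0,01-1-
  m11: 0-01-,01-1-
  m12: 01--0,011--
  m13: -1101,011--
  m14: -1-10,0--10,01--0,01-1-,011--
  m15: 01-1-,011--
  m16: -00--,10-0-
  m17: -00--,1--01,10--1,10-0-
  m18: --010,-00--
  m19: -00--,10--1
  m20: 10-0- ←essential
  m21: 1--01,10--1,10-0-
  m23: 10--1 ←essential
  m25: 1--01 ←essential
  m26: --010,-1-10
  m29: -1101,1--01
  m30: -1-10 ←essential
Essential: -00--, -1-10, 0--10, 1--01, 10--1, 10-0-

NO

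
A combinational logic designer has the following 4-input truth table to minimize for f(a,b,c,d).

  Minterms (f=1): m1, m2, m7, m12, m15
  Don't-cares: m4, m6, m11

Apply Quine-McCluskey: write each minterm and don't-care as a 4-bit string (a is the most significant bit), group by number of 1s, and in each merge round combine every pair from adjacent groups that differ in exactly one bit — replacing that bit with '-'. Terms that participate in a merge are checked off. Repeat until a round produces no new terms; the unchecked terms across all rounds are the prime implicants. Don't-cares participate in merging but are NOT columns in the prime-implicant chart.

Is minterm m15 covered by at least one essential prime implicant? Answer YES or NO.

size-2^0 implicants → 0001  0010(✓)  0100(✓)  0110(✓)  0111(✓)  1011(✓)  1100(✓)  1111(✓)
size-2^1 implicants → -100  -111  0-10  01-0  011-  1-11
Unchecked terms (primes): -100, -111, 0-10, 0001, 01-0, 011-, 1-11
Minterm coverage:
  m1 ⊆ 0001 [E]
  m2 ⊆ 0-10 [E]
  m7 ⊆ -111,011-
  m12 ⊆ -100 [E]
  m15 ⊆ -111,1-11
E = {-100, 0-10, 0001}

NO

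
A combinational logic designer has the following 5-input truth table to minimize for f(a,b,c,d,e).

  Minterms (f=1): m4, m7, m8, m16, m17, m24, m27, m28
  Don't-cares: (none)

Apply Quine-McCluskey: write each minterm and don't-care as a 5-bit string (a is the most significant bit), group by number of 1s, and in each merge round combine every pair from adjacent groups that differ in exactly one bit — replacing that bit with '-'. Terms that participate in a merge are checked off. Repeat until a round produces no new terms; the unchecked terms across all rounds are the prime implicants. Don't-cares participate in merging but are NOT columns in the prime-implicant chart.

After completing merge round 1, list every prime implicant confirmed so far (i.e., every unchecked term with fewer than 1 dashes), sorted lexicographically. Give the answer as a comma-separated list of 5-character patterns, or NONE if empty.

00100, 00111, 11011

[col 0] 00100, 00111, 01000*, 10000*, 10001*, 11000*, 11011, 11100*
[col 1] -1000, 1-000, 1000-, 11-00
Prime implicants: -1000, 00100, 00111, 1-000, 1000-, 11-00, 11011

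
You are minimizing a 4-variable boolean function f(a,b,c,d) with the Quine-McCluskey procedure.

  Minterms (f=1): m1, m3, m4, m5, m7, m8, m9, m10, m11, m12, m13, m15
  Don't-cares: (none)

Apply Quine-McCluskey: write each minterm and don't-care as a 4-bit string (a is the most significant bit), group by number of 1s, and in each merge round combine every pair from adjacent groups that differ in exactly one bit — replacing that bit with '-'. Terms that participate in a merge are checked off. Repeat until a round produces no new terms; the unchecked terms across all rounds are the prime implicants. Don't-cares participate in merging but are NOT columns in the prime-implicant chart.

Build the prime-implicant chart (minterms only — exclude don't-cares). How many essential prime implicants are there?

3

size-2^0 implicants → 0001(✓)  0011(✓)  0100(✓)  0101(✓)  0111(✓)  1000(✓)  1001(✓)  1010(✓)  1011(✓)  1100(✓)  1101(✓)  1111(✓)
size-2^1 implicants → -001(✓)  -011(✓)  -100(✓)  -101(✓)  -111(✓)  0-01(✓)  0-11(✓)  00-1(✓)  01-1(✓)  010-(✓)  1-00(✓)  1-01(✓)  1-11(✓)  10-0(✓)  10-1(✓)  100-(✓)  101-(✓)  11-1(✓)  110-(✓)
size-2^2 implicants → --01(✓)  --11(✓)  -0-1(✓)  -1-1(✓)  -10-  0--1(✓)  1--1(✓)  1-0-  10--
size-2^3 implicants → ---1
Unchecked terms (primes): ---1, -10-, 1-0-, 10--
Minterm coverage:
  m1 ⊆ ---1 [E]
  m3 ⊆ ---1 [E]
  m4 ⊆ -10- [E]
  m5 ⊆ ---1,-10-
  m7 ⊆ ---1 [E]
  m8 ⊆ 1-0-,10--
  m9 ⊆ ---1,1-0-,10--
  m10 ⊆ 10-- [E]
  m11 ⊆ ---1,10--
  m12 ⊆ -10-,1-0-
  m13 ⊆ ---1,-10-,1-0-
  m15 ⊆ ---1 [E]
E = {---1, -10-, 10--}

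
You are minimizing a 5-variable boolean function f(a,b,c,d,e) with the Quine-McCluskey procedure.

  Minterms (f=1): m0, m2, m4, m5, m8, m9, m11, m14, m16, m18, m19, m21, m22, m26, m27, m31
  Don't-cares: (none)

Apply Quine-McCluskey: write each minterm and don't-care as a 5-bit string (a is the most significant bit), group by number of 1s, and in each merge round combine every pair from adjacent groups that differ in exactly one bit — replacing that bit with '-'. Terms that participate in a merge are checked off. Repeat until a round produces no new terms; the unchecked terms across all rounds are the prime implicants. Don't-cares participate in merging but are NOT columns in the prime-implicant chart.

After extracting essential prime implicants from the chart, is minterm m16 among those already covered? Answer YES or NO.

size-2^0 implicants → 00000(✓)  00010(✓)  00100(✓)  00101(✓)  01000(✓)  01001(✓)  01011(✓)  01110  10000(✓)  10010(✓)  10011(✓)  10101(✓)  10110(✓)  11010(✓)  11011(✓)  11111(✓)
size-2^1 implicants → -0000(✓)  -0010(✓)  -0101  -1011  0-000  00-00  000-0(✓)  0010-  010-1  0100-  1-010(✓)  1-011(✓)  10-10  100-0(✓)  1001-(✓)  11-11  1101-(✓)
size-2^2 implicants → -00-0  1-01-
Unchecked terms (primes): -00-0, -0101, -1011, 0-000, 00-00, 0010-, 010-1, 0100-, 01110, 1-01-, 10-10, 11-11
Minterm coverage:
  m0 ⊆ -00-0,0-000,00-00
  m2 ⊆ -00-0 [E]
  m4 ⊆ 00-00,0010-
  m5 ⊆ -0101,0010-
  m8 ⊆ 0-000,0100-
  m9 ⊆ 010-1,0100-
  m11 ⊆ -1011,010-1
  m14 ⊆ 01110 [E]
  m16 ⊆ -00-0 [E]
  m18 ⊆ -00-0,1-01-,10-10
  m19 ⊆ 1-01- [E]
  m21 ⊆ -0101 [E]
  m22 ⊆ 10-10 [E]
  m26 ⊆ 1-01- [E]
  m27 ⊆ -1011,1-01-,11-11
  m31 ⊆ 11-11 [E]
E = {-00-0, -0101, 01110, 1-01-, 10-10, 11-11}

YES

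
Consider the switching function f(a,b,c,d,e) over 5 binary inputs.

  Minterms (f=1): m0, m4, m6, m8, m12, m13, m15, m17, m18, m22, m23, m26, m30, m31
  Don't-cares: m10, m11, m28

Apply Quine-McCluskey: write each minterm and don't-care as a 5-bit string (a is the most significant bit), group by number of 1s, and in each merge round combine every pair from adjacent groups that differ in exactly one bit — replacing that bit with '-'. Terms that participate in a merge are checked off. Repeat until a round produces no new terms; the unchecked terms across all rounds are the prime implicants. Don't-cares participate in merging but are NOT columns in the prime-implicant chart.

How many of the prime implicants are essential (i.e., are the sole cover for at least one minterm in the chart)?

4

Round 0: 00000✓ 00100✓ 00110✓ 01000✓ 01010✓ 01011✓ 01100✓ 01101✓ 01111✓ 10001 10010✓ 10110✓ 10111✓ 11010✓ 11100✓ 11110✓ 11111✓
Round 1: -0110 -1010 -1100 -1111 0-000✓ 0-100✓ 00-00✓ 001-0 01-00✓ 01-11 010-0 0101- 011-1 0110- 1-010✓ 1-110✓ 1-111✓ 10-10✓ 1011-✓ 11-10✓ 111-0 1111-✓
Round 2: 0--00 1--10 1-11-
PIs = {-0110, -1010, -1100, -1111, 0--00, 001-0, 01-11, 010-0, 0101-, 011-1, 0110-, 1--10, 1-11-, 10001, 111-0}
Coverage chart:
  m0: 0--00 ←essential
  m4: 0--00,001-0
  m6: -0110,001-0
  m8: 0--00,010-0
  m12: -1100,0--00,0110-
  m13: 011-1,0110-
  m15: -1111,01-11,011-1
  m17: 10001 ←essential
  m18: 1--10 ←essential
  m22: -0110,1--10,1-11-
  m23: 1-11- ←essential
  m26: -1010,1--10
  m30: 1--10,1-11-,111-0
  m31: -1111,1-11-
Essential: 0--00, 1--10, 1-11-, 10001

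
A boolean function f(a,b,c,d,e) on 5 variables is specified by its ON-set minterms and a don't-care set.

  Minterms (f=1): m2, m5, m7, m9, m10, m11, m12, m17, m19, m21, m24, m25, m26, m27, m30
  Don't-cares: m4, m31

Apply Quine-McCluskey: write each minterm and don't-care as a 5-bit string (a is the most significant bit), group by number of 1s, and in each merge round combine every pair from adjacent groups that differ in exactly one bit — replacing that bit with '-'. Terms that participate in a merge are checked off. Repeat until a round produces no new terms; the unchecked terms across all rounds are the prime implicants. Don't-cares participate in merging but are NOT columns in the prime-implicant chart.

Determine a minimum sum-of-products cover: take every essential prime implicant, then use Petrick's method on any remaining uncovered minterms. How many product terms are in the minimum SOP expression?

8

size-2^0 implicants → 00010(✓)  00100(✓)  00101(✓)  00111(✓)  01001(✓)  01010(✓)  01011(✓)  01100(✓)  10001(✓)  10011(✓)  10101(✓)  11000(✓)  11001(✓)  11010(✓)  11011(✓)  11110(✓)  11111(✓)
size-2^1 implicants → -0101  -1001(✓)  -1010(✓)  -1011(✓)  0-010  0-100  001-1  0010-  010-1(✓)  0101-(✓)  1-001(✓)  1-011(✓)  10-01  100-1(✓)  11-10(✓)  11-11(✓)  110-0(✓)  110-1(✓)  1100-(✓)  1101-(✓)  1111-(✓)
size-2^2 implicants → -10-1  -101-  1-0-1  11-1-  110--
Unchecked terms (primes): -0101, -10-1, -101-, 0-010, 0-100, 001-1, 0010-, 1-0-1, 10-01, 11-1-, 110--
Minterm coverage:
  m2 ⊆ 0-010 [E]
  m5 ⊆ -0101,001-1,0010-
  m7 ⊆ 001-1 [E]
  m9 ⊆ -10-1 [E]
  m10 ⊆ -101-,0-010
  m11 ⊆ -10-1,-101-
  m12 ⊆ 0-100 [E]
  m17 ⊆ 1-0-1,10-01
  m19 ⊆ 1-0-1 [E]
  m21 ⊆ -0101,10-01
  m24 ⊆ 110-- [E]
  m25 ⊆ -10-1,1-0-1,110--
  m26 ⊆ -101-,11-1-,110--
  m27 ⊆ -10-1,-101-,1-0-1,11-1-,110--
  m30 ⊆ 11-1- [E]
E = {-10-1, 0-010, 0-100, 001-1, 1-0-1, 11-1-, 110--}
Petrick residual → -0101
Cover = b'cd'e + bc'e + a'c'de' + a'cd'e' + a'b'ce + ac'e + abd + abc'  |cover|=8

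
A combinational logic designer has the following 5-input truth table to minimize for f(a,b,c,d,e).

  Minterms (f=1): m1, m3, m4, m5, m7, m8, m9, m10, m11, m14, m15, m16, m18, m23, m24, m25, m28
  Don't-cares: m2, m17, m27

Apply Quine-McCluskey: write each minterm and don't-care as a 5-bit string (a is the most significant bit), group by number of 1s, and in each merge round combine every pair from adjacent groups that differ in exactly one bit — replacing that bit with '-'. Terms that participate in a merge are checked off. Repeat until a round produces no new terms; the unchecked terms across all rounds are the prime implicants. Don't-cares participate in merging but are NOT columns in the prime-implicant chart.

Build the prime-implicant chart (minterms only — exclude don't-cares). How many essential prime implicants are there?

4

[col 0] 00001*, 00010*, 00011*, 00100*, 00101*, 00111*, 01000*, 01001*, 01010*, 01011*, 01110*, 01111*, 10000*, 10001*, 10010*, 10111*, 11000*, 11001*, 11011*, 11100*
[col 1] -0001*, -0010, -0111, -1000*, -1001*, -1011*, 0-001*, 0-010*, 0-011*, 0-111*, 00-01*, 00-11*, 000-1*, 0001-*, 001-1*, 0010-, 01-10*, 01-11*, 010-0*, 010-1*, 0100-*, 0101-*, 0111-*, 1-000*, 1-001*, 100-0, 1000-*, 11-00, 110-1*, 1100-*
[col 2] --001, -10-1, -100-, 0--11, 0-0-1, 0-01-, 00--1, 01-1-, 010--, 1-00-
Prime implicants: --001, -0010, -0111, -10-1, -100-, 0--11, 0-0-1, 0-01-, 00--1, 0010-, 01-1-, 010--, 1-00-, 100-0, 11-00
PI chart (minterm → PIs covering it):
  1 | --001,0-0-1,00--1
  3 | 0--11,0-0-1,0-01-,00--1
  4 | 0010-  (sole → essential)
  5 | 00--1,0010-
  7 | -0111,0--11,00--1
  8 | -100-,010--
  9 | --001,-10-1,-100-,0-0-1,010--
  10 | 0-01-,01-1-,010--
  11 | -10-1,0--11,0-0-1,0-01-,01-1-,010--
  14 | 01-1-  (sole → essential)
  15 | 0--11,01-1-
  16 | 1-00-,100-0
  18 | -0010,100-0
  23 | -0111  (sole → essential)
  24 | -100-,1-00-,11-00
  25 | --001,-10-1,-100-,1-00-
  28 | 11-00  (sole → essential)
Essential prime implicants: -0111, 0010-, 01-1-, 11-00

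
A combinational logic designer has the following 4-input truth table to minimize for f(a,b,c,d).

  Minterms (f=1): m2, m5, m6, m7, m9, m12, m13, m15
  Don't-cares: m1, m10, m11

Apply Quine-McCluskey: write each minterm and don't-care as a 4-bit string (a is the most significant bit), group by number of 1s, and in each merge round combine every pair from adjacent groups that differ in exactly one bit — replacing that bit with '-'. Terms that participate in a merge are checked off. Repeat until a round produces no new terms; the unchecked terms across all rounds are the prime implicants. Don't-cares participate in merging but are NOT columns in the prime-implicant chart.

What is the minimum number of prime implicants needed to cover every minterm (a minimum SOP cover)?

size-2^0 implicants → 0001(✓)  0010(✓)  0101(✓)  0110(✓)  0111(✓)  1001(✓)  1010(✓)  1011(✓)  1100(✓)  1101(✓)  1111(✓)
size-2^1 implicants → -001(✓)  -010  -101(✓)  -111(✓)  0-01(✓)  0-10  01-1(✓)  011-  1-01(✓)  1-11(✓)  10-1(✓)  101-  11-1(✓)  110-
size-2^2 implicants → --01  -1-1  1--1
Unchecked terms (primes): --01, -010, -1-1, 0-10, 011-, 1--1, 101-, 110-
Minterm coverage:
  m2 ⊆ -010,0-10
  m5 ⊆ --01,-1-1
  m6 ⊆ 0-10,011-
  m7 ⊆ -1-1,011-
  m9 ⊆ --01,1--1
  m12 ⊆ 110- [E]
  m13 ⊆ --01,-1-1,1--1,110-
  m15 ⊆ -1-1,1--1
E = {110-}
Petrick residual → --01, -1-1, 0-10
Cover = c'd + bd + a'cd' + abc'  |cover|=4

4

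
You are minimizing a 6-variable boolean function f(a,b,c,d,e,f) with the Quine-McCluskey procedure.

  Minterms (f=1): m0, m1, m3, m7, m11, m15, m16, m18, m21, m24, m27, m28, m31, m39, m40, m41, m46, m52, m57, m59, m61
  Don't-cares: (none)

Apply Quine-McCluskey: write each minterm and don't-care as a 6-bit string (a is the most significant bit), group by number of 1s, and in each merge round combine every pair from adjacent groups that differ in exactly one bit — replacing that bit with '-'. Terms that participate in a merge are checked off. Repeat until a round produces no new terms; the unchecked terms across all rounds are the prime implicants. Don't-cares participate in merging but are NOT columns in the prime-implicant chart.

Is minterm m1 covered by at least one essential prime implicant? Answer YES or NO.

NO

size-2^0 implicants → 000000(✓)  000001(✓)  000011(✓)  000111(✓)  001011(✓)  001111(✓)  010000(✓)  010010(✓)  010101  011000(✓)  011011(✓)  011100(✓)  011111(✓)  100111(✓)  101000(✓)  101001(✓)  101110  110100  111001(✓)  111011(✓)  111101(✓)
size-2^1 implicants → -00111  -11011  0-0000  0-1011(✓)  0-1111(✓)  00-011(✓)  00-111(✓)  000-11(✓)  0000-1  00000-  001-11(✓)  01-000  0100-0  011-00  011-11(✓)  1-1001  10100-  111-01  1110-1
size-2^2 implicants → 0-1-11  00--11
Unchecked terms (primes): -00111, -11011, 0-0000, 0-1-11, 00--11, 0000-1, 00000-, 01-000, 0100-0, 010101, 011-00, 1-1001, 10100-, 101110, 110100, 111-01, 1110-1
Minterm coverage:
  m0 ⊆ 0-0000,00000-
  m1 ⊆ 0000-1,00000-
  m3 ⊆ 00--11,0000-1
  m7 ⊆ -00111,00--11
  m11 ⊆ 0-1-11,00--11
  m15 ⊆ 0-1-11,00--11
  m16 ⊆ 0-0000,01-000,0100-0
  m18 ⊆ 0100-0 [E]
  m21 ⊆ 010101 [E]
  m24 ⊆ 01-000,011-00
  m27 ⊆ -11011,0-1-11
  m28 ⊆ 011-00 [E]
  m31 ⊆ 0-1-11 [E]
  m39 ⊆ -00111 [E]
  m40 ⊆ 10100- [E]
  m41 ⊆ 1-1001,10100-
  m46 ⊆ 101110 [E]
  m52 ⊆ 110100 [E]
  m57 ⊆ 1-1001,111-01,1110-1
  m59 ⊆ -11011,1110-1
  m61 ⊆ 111-01 [E]
E = {-00111, 0-1-11, 0100-0, 010101, 011-00, 10100-, 101110, 110100, 111-01}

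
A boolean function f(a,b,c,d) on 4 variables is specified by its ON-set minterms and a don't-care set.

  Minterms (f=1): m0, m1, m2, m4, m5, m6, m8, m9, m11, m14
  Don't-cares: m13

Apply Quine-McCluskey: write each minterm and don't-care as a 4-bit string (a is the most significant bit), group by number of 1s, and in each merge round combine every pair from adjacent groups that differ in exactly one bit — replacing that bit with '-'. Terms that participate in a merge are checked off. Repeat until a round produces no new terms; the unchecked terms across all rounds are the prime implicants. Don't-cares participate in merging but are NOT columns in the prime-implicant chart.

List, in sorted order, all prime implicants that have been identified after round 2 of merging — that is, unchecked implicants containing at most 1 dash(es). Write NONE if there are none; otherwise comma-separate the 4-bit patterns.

Round 0: 0000✓ 0001✓ 0010✓ 0100✓ 0101✓ 0110✓ 1000✓ 1001✓ 1011✓ 1101✓ 1110✓
Round 1: -000✓ -001✓ -101✓ -110 0-00✓ 0-01✓ 0-10✓ 00-0✓ 000-✓ 01-0✓ 010-✓ 1-01✓ 10-1 100-✓
Round 2: --01 -00- 0--0 0-0-
PIs = {--01, -00-, -110, 0--0, 0-0-, 10-1}

-110, 10-1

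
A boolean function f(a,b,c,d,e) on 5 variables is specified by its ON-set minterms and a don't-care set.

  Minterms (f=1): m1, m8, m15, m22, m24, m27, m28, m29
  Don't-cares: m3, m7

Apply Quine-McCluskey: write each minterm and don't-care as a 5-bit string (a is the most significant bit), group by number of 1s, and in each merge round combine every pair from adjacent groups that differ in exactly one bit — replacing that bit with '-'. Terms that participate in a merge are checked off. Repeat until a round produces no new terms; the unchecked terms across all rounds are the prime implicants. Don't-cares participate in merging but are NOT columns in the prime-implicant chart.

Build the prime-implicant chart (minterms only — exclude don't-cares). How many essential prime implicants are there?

6

Round 0: 00001✓ 00011✓ 00111✓ 01000✓ 01111✓ 10110 11000✓ 11011 11100✓ 11101✓
Round 1: -1000 0-111 00-11 000-1 11-00 1110-
PIs = {-1000, 0-111, 00-11, 000-1, 10110, 11-00, 11011, 1110-}
Coverage chart:
  m1: 000-1 ←essential
  m8: -1000 ←essential
  m15: 0-111 ←essential
  m22: 10110 ←essential
  m24: -1000,11-00
  m27: 11011 ←essential
  m28: 11-00,1110-
  m29: 1110- ←essential
Essential: -1000, 0-111, 000-1, 10110, 11011, 1110-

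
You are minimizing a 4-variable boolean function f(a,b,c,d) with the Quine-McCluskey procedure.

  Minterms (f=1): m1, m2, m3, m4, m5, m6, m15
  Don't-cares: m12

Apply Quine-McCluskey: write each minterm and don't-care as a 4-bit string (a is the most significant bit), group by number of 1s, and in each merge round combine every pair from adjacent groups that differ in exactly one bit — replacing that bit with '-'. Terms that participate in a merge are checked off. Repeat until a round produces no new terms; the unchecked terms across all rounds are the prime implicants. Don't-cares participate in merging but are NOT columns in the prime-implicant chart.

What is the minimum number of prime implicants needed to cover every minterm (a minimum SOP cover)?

4

Round 0: 0001✓ 0010✓ 0011✓ 0100✓ 0101✓ 0110✓ 1100✓ 1111
Round 1: -100 0-01 0-10 00-1 001- 01-0 010-
PIs = {-100, 0-01, 0-10, 00-1, 001-, 01-0, 010-, 1111}
Coverage chart:
  m1: 0-01,00-1
  m2: 0-10,001-
  m3: 00-1,001-
  m4: -100,01-0,010-
  m5: 0-01,010-
  m6: 0-10,01-0
  m15: 1111 ←essential
Essential: 1111
Petrick residual → 0-01, 001-, 01-0
Min cover (4 terms): a'c'd + a'b'c + a'bd' + abcd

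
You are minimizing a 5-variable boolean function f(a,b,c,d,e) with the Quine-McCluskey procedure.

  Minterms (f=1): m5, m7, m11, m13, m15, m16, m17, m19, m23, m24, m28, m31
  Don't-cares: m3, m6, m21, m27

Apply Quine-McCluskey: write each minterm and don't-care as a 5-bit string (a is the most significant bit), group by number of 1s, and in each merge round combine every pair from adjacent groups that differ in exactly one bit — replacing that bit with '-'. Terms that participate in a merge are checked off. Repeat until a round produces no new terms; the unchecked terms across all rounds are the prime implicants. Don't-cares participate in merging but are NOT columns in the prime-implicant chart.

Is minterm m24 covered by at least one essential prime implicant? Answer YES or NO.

YES

size-2^0 implicants → 00011(✓)  00101(✓)  00110(✓)  00111(✓)  01011(✓)  01101(✓)  01111(✓)  10000(✓)  10001(✓)  10011(✓)  10101(✓)  10111(✓)  11000(✓)  11011(✓)  11100(✓)  11111(✓)
size-2^1 implicants → -0011(✓)  -0101(✓)  -0111(✓)  -1011(✓)  -1111(✓)  0-011(✓)  0-101(✓)  0-111(✓)  00-11(✓)  001-1(✓)  0011-  01-11(✓)  011-1(✓)  1-000  1-011(✓)  1-111(✓)  10-01(✓)  10-11(✓)  100-1(✓)  1000-  101-1(✓)  11-00  11-11(✓)
size-2^2 implicants → --011(✓)  --111(✓)  -0-11(✓)  -01-1  -1-11(✓)  0--11(✓)  0-1-1  1--11(✓)  10--1
size-2^3 implicants → ---11
Unchecked terms (primes): ---11, -01-1, 0-1-1, 0011-, 1-000, 10--1, 1000-, 11-00
Minterm coverage:
  m5 ⊆ -01-1,0-1-1
  m7 ⊆ ---11,-01-1,0-1-1,0011-
  m11 ⊆ ---11 [E]
  m13 ⊆ 0-1-1 [E]
  m15 ⊆ ---11,0-1-1
  m16 ⊆ 1-000,1000-
  m17 ⊆ 10--1,1000-
  m19 ⊆ ---11,10--1
  m23 ⊆ ---11,-01-1,10--1
  m24 ⊆ 1-000,11-00
  m28 ⊆ 11-00 [E]
  m31 ⊆ ---11 [E]
E = {---11, 0-1-1, 11-00}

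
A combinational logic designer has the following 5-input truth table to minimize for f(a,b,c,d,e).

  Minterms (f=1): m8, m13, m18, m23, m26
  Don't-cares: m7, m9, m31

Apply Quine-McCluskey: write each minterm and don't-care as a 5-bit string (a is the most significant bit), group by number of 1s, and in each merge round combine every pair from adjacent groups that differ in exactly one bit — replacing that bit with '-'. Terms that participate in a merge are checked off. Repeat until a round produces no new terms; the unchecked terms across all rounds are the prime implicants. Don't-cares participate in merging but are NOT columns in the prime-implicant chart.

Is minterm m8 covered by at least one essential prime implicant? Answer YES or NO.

YES

Round 0: 00111✓ 01000✓ 01001✓ 01101✓ 10010✓ 10111✓ 11010✓ 11111✓
Round 1: -0111 01-01 0100- 1-010 1-111
PIs = {-0111, 01-01, 0100-, 1-010, 1-111}
Coverage chart:
  m8: 0100- ←essential
  m13: 01-01 ←essential
  m18: 1-010 ←essential
  m23: -0111,1-111
  m26: 1-010 ←essential
Essential: 01-01, 0100-, 1-010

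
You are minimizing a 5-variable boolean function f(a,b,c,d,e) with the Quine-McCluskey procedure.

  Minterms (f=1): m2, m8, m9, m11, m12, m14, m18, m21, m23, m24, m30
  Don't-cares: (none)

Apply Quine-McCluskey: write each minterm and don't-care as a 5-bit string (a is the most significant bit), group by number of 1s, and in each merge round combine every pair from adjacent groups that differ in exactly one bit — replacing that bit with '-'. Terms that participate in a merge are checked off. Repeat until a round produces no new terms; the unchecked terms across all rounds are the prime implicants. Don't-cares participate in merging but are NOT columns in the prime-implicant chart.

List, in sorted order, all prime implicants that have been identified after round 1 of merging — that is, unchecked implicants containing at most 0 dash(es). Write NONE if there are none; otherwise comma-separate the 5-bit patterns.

NONE

size-2^0 implicants → 00010(✓)  01000(✓)  01001(✓)  01011(✓)  01100(✓)  01110(✓)  10010(✓)  10101(✓)  10111(✓)  11000(✓)  11110(✓)
size-2^1 implicants → -0010  -1000  -1110  01-00  010-1  0100-  011-0  101-1
Unchecked terms (primes): -0010, -1000, -1110, 01-00, 010-1, 0100-, 011-0, 101-1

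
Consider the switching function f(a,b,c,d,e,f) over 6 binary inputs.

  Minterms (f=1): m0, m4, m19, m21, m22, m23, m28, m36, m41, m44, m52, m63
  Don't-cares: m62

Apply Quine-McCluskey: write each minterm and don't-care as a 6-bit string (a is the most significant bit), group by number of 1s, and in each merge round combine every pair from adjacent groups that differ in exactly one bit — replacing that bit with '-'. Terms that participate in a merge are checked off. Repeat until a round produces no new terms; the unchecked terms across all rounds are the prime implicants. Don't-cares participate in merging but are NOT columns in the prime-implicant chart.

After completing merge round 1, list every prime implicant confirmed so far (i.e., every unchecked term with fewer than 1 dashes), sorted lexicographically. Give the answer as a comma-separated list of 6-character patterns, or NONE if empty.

011100, 101001

Round 0: 000000✓ 000100✓ 010011✓ 010101✓ 010110✓ 010111✓ 011100 100100✓ 101001 101100✓ 110100✓ 111110✓ 111111✓
Round 1: -00100 000-00 010-11 0101-1 01011- 1-0100 10-100 11111-
PIs = {-00100, 000-00, 010-11, 0101-1, 01011-, 011100, 1-0100, 10-100, 101001, 11111-}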